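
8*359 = 2872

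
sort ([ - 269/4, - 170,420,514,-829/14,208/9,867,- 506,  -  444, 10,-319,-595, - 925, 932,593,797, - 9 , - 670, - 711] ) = [ - 925,- 711, - 670,-595,  -  506, - 444,  -  319, - 170, - 269/4, - 829/14 , -9, 10,208/9, 420, 514,593, 797,867, 932 ]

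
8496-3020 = 5476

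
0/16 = 0 = 0.00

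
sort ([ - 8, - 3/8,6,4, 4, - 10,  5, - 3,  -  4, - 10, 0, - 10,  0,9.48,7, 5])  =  [ - 10, -10,-10, - 8, - 4, - 3, - 3/8,0, 0,4, 4,5, 5,6,7, 9.48] 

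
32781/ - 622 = - 53+185/622 = - 52.70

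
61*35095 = 2140795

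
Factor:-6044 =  - 2^2*1511^1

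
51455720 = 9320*5521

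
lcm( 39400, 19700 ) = 39400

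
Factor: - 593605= - 5^1* 227^1*523^1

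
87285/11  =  7935 = 7935.00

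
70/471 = 70/471 = 0.15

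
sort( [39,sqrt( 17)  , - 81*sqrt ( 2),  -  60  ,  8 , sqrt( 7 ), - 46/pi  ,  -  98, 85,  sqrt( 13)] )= [ - 81*sqrt( 2),-98, - 60 , - 46/pi,sqrt(7 ) , sqrt ( 13), sqrt( 17) , 8,39,85 ]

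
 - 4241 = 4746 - 8987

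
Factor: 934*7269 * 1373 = 2^1*3^1 *467^1*1373^1*2423^1 = 9321634758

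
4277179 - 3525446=751733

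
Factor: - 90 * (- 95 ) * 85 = 2^1 * 3^2* 5^3*17^1 *19^1 = 726750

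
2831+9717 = 12548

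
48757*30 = 1462710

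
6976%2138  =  562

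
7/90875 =7/90875 = 0.00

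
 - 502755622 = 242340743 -745096365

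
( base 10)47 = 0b101111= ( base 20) 27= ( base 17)2d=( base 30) 1H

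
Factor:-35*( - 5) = 5^2*7^1 = 175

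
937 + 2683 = 3620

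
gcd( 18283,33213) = 1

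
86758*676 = 58648408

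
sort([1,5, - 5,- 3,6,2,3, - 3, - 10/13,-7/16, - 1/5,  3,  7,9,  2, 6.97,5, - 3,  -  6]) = [-6,-5, - 3,-3, - 3, - 10/13 , - 7/16, - 1/5, 1, 2,2 , 3, 3,  5  ,  5,6,6.97,7,9] 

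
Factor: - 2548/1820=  - 5^( - 1)*7^1= - 7/5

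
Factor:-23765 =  - 5^1*7^2*97^1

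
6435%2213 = 2009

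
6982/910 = 3491/455 = 7.67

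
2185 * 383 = 836855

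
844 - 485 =359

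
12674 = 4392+8282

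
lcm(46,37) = 1702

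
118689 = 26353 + 92336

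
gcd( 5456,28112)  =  16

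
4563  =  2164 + 2399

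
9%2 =1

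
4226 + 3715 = 7941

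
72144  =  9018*8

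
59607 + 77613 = 137220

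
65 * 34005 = 2210325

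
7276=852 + 6424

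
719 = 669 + 50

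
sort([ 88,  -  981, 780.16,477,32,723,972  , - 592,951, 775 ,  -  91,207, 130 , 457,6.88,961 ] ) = [-981,  -  592,  -  91,6.88,32 , 88,130, 207,457, 477, 723,775,780.16,951, 961,972]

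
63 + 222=285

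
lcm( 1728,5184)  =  5184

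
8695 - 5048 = 3647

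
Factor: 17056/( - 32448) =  - 41/78 = - 2^(-1) *3^( - 1 )*13^ ( - 1)*41^1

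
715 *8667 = 6196905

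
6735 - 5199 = 1536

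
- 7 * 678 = - 4746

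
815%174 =119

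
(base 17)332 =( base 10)920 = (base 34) r2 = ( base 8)1630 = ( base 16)398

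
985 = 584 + 401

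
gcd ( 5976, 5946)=6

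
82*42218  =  3461876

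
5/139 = 5/139 = 0.04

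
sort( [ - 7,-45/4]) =[-45/4, - 7 ]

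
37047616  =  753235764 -716188148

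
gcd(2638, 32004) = 2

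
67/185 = 67/185 = 0.36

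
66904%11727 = 8269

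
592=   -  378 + 970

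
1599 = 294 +1305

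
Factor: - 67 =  - 67^1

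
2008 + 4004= 6012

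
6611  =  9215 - 2604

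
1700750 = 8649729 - 6948979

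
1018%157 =76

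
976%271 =163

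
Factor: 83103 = 3^1*27701^1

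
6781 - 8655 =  - 1874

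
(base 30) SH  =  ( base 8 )1531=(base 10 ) 857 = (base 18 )2BB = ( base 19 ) 272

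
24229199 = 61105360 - 36876161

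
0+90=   90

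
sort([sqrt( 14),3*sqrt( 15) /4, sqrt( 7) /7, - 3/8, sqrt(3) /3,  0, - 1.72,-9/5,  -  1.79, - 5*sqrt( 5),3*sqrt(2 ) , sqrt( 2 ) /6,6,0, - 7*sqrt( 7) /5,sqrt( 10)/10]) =[ - 5*sqrt( 5), - 7*sqrt( 7) /5 , - 9/5, - 1.79, - 1.72, - 3/8,0,0,  sqrt ( 2 )/6, sqrt( 10 ) /10 , sqrt( 7) /7, sqrt(3) /3,3* sqrt( 15) /4, sqrt( 14), 3*sqrt(2 ) , 6]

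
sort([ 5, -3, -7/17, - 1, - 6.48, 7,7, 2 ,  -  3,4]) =[ - 6.48,-3,  -  3,-1,  -  7/17,  2, 4,5,7, 7]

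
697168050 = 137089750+560078300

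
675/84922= 675/84922=0.01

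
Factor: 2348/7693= 2^2*7^( - 2 )*157^(-1 )*587^1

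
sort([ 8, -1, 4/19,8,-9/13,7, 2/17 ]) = [ - 1, - 9/13, 2/17, 4/19, 7,  8, 8]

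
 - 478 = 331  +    -  809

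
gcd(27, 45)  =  9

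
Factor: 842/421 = 2^1 = 2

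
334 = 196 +138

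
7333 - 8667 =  - 1334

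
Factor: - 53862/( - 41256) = 2^ ( - 2 )*3^( - 2)*47^1  =  47/36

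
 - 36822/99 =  - 12274/33 = - 371.94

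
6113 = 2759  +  3354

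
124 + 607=731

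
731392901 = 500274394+231118507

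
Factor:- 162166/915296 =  - 81083/457648 = - 2^( - 4)*28603^ ( - 1) * 81083^1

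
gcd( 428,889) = 1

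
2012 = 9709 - 7697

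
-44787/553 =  - 44787/553  =  - 80.99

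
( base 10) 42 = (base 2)101010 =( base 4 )222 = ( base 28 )1e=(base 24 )1i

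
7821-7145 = 676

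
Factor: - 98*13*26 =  - 33124 = - 2^2 * 7^2*13^2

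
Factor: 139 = 139^1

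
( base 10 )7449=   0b1110100011001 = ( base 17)18D3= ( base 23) e1k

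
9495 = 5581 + 3914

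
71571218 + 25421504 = 96992722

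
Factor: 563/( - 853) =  - 563^1*853^( -1)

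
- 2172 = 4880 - 7052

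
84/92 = 21/23 =0.91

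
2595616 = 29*89504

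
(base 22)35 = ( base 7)131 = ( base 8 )107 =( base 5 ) 241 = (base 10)71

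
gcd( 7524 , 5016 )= 2508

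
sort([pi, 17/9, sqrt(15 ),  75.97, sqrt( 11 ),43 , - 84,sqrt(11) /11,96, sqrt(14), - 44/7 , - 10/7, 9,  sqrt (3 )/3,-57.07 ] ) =[ - 84, - 57.07, - 44/7, - 10/7, sqrt (11 ) /11, sqrt(3)/3, 17/9, pi,sqrt(11 ) , sqrt( 14),sqrt(15 ), 9,43,75.97,96 ]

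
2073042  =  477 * 4346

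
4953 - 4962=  - 9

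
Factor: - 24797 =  - 137^1*181^1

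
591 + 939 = 1530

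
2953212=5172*571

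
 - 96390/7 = - 13770 = -13770.00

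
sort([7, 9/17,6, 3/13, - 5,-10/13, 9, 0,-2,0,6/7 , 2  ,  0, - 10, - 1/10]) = [ - 10, - 5, - 2, - 10/13,-1/10 , 0,0,0,3/13,9/17,6/7,  2, 6,7,9]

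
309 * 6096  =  1883664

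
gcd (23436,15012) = 108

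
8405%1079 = 852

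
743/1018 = 743/1018  =  0.73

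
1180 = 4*295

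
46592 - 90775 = -44183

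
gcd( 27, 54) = 27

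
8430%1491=975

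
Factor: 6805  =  5^1*1361^1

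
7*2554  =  17878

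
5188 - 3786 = 1402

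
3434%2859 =575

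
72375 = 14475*5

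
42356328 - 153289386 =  - 110933058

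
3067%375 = 67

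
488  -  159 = 329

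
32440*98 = 3179120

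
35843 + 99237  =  135080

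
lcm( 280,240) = 1680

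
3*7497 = 22491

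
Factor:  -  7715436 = -2^2*3^1*642953^1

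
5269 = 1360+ 3909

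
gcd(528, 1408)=176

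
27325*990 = 27051750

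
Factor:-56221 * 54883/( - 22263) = 3085577143/22263 = 3^( - 1)*11^1 * 19^1*41^( - 1 )*71^1*181^(- 1) * 269^1*773^1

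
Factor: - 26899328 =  - 2^7*23^1* 9137^1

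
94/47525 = 94/47525 = 0.00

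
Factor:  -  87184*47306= - 4124326304 = - 2^5*7^1*31^1*109^1*5449^1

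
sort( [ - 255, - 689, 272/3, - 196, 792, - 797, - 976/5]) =[ -797,-689, - 255, - 196, - 976/5 , 272/3, 792] 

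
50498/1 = 50498 = 50498.00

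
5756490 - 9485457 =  - 3728967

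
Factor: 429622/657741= 2^1*  3^(-1)*7^(  -  1 )*31321^(-1)*214811^1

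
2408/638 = 3  +  247/319  =  3.77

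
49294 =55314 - 6020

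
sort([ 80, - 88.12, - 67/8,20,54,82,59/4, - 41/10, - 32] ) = [ -88.12, - 32, - 67/8, - 41/10, 59/4,20,54, 80, 82 ] 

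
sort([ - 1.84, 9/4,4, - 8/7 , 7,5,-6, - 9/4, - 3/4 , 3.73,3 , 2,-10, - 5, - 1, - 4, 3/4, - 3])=[ - 10 ,-6,- 5, - 4, - 3, - 9/4, - 1.84, - 8/7, - 1, - 3/4, 3/4, 2, 9/4, 3 , 3.73, 4, 5, 7 ]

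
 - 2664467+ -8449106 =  - 11113573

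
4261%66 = 37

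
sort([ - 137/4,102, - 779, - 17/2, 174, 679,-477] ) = [ - 779, - 477,-137/4,  -  17/2,102,174, 679]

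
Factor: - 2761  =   - 11^1*251^1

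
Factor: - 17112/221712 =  - 23/298  =  - 2^( - 1)*23^1 * 149^( - 1)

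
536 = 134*4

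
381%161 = 59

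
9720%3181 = 177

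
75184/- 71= -75184/71= - 1058.93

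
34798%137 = 0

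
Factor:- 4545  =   - 3^2 * 5^1 * 101^1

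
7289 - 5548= 1741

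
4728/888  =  5 + 12/37  =  5.32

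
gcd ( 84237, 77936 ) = 1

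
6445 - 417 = 6028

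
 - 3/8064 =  - 1+ 2687/2688= -  0.00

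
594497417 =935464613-340967196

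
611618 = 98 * 6241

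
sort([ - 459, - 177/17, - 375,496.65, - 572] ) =[ - 572, - 459, - 375, - 177/17,496.65] 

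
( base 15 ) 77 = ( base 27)44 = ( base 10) 112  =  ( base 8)160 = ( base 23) 4K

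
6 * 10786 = 64716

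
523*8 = 4184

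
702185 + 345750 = 1047935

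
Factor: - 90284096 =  - 2^6*7^1*137^1*1471^1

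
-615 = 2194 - 2809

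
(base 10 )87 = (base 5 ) 322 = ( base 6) 223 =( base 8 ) 127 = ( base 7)153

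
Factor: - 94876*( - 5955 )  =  564986580 = 2^2*3^1*5^1*397^1 * 23719^1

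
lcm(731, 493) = 21199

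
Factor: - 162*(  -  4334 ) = 702108 = 2^2*3^4 * 11^1*197^1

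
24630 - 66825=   -  42195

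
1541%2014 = 1541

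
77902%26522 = 24858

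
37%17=3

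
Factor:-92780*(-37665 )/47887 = 3494558700/47887 = 2^2*3^5* 5^2*7^( - 1 )*31^1*4639^1*6841^(-1) 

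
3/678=1/226 = 0.00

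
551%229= 93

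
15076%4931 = 283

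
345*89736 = 30958920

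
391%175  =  41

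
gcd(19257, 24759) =2751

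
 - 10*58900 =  - 589000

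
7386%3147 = 1092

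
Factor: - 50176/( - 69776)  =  2^6*89^(-1 ) =64/89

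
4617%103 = 85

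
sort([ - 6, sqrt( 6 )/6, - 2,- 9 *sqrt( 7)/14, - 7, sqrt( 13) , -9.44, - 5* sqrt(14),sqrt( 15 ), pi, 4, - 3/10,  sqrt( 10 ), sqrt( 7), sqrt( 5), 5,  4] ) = [ - 5 *sqrt(14 ), -9.44 , - 7,  -  6,-2, - 9*sqrt( 7 )/14, - 3/10, sqrt( 6) /6,sqrt( 5 ) , sqrt(7 ),pi,sqrt (10),sqrt( 13),  sqrt (15), 4, 4, 5 ] 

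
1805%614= 577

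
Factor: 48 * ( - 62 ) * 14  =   - 41664  =  - 2^6*3^1*7^1*31^1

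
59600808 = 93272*639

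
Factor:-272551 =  - 479^1*569^1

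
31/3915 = 31/3915=0.01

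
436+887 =1323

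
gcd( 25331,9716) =347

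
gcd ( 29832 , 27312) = 24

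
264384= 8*33048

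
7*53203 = 372421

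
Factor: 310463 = 310463^1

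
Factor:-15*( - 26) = 390 = 2^1* 3^1*5^1*13^1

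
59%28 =3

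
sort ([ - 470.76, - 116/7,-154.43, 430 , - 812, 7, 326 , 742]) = [- 812,  -  470.76, - 154.43,-116/7, 7, 326,430, 742 ] 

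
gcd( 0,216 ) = 216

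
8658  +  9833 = 18491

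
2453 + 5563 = 8016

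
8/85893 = 8/85893 = 0.00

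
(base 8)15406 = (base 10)6918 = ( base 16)1b06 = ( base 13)31c2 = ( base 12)4006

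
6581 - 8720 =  - 2139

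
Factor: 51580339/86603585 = 5^( -1)*3469^ ( - 1 )*4993^(  -  1)*51580339^1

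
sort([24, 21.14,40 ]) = [ 21.14, 24,40 ] 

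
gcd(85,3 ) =1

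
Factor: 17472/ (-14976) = -2^ (- 1 )*3^( - 1 ) * 7^1 = -  7/6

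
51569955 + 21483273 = 73053228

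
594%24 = 18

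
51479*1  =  51479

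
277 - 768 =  - 491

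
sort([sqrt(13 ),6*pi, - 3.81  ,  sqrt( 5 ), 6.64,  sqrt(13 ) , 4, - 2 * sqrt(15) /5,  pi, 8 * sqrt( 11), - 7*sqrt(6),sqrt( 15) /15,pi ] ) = [ - 7*sqrt(6 ),- 3.81, - 2*sqrt(15 ) /5, sqrt(15 ) /15,  sqrt( 5),  pi,pi, sqrt( 13 ),sqrt( 13),4,6.64,6*pi,8*sqrt ( 11 )]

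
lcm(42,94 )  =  1974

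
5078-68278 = -63200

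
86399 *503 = 43458697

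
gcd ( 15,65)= 5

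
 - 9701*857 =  - 8313757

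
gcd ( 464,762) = 2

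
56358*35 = 1972530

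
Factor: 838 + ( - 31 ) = 3^1*269^1 =807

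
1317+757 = 2074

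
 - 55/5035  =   -11/1007 = -0.01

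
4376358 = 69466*63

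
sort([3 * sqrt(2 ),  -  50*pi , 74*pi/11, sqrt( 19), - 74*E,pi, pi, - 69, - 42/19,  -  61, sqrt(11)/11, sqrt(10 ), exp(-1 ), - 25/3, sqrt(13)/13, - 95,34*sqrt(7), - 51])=[ - 74*E,-50*pi, - 95, - 69, - 61,-51, - 25/3, - 42/19,  sqrt(13)/13, sqrt(11)/11, exp ( - 1),pi , pi, sqrt(10),3*sqrt(2 ),sqrt(19), 74*pi/11,34*sqrt (7 )] 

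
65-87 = -22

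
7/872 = 7/872 = 0.01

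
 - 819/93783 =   -  1 + 30988/31261 = -0.01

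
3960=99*40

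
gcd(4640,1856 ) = 928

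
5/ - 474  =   - 1+469/474 = - 0.01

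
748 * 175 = 130900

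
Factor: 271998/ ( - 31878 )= - 3^2*7^( - 1)*11^( - 1)*73^1 = - 657/77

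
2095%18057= 2095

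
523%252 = 19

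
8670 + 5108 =13778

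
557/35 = 15 + 32/35 = 15.91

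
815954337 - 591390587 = 224563750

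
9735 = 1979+7756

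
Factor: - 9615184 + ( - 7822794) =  - 2^1 * 2677^1 *3257^1 = - 17437978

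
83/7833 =83/7833 = 0.01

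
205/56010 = 41/11202 = 0.00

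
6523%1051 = 217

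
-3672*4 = -14688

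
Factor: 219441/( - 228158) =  -2^( - 1)*3^1 * 7^( - 1)*43^( - 1 )*193^1 = - 579/602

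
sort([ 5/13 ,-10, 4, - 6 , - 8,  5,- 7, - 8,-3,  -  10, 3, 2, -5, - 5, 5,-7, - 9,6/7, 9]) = [ - 10,-10, - 9, - 8,-8, - 7, - 7, - 6, - 5, - 5, - 3, 5/13, 6/7, 2, 3, 4, 5, 5, 9]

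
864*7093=6128352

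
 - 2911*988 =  - 2876068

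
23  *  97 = 2231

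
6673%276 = 49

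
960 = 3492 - 2532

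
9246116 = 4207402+5038714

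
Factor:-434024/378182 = -2^2*7^(-2)*17^(  -  1)*239^1 = - 956/833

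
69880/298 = 34940/149  =  234.50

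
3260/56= 58 + 3/14 = 58.21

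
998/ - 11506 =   -  1 + 5254/5753 = -0.09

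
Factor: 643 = 643^1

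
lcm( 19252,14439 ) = 57756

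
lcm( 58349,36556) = 3034148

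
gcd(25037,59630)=1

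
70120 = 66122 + 3998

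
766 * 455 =348530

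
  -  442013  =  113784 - 555797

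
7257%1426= 127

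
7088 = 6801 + 287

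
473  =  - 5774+6247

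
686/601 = 686/601 = 1.14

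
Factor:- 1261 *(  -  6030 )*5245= 39882088350=2^1 * 3^2*5^2*13^1*67^1*97^1*1049^1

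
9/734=9/734  =  0.01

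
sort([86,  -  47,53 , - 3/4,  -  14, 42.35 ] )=[ - 47,-14, - 3/4,  42.35, 53, 86 ] 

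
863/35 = 863/35 = 24.66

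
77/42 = 1+ 5/6 = 1.83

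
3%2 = 1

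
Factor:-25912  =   - 2^3 * 41^1*79^1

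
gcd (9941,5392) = 1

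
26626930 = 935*28478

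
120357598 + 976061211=1096418809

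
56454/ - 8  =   - 28227/4 =-  7056.75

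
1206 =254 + 952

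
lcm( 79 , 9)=711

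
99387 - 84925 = 14462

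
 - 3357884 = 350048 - 3707932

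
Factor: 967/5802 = 2^( - 1 ) *3^( - 1)=1/6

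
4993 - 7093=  - 2100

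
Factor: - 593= -593^1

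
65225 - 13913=51312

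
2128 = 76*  28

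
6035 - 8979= - 2944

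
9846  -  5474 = 4372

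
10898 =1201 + 9697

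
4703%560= 223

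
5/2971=5/2971=0.00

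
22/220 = 1/10 = 0.10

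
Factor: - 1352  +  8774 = 2^1*3^1 * 1237^1 =7422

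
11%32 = 11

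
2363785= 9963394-7599609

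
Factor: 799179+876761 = 2^2*5^1*  7^1*11971^1  =  1675940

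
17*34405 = 584885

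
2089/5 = 2089/5 = 417.80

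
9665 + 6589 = 16254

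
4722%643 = 221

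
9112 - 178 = 8934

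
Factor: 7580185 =5^1 * 1516037^1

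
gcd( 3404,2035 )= 37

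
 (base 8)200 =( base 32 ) 40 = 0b10000000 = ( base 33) 3t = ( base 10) 128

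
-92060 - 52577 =-144637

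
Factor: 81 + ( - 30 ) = 3^1  *17^1 = 51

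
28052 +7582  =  35634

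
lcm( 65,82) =5330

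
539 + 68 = 607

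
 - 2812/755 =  - 4+208/755= -3.72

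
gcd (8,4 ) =4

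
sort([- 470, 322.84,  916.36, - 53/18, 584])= [ - 470, - 53/18,322.84,584,916.36 ]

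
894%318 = 258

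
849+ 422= 1271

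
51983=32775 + 19208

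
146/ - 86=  - 73/43 = -1.70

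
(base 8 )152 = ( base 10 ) 106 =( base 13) 82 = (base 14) 78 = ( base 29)3j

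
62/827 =62/827 = 0.07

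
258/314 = 129/157 = 0.82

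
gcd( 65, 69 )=1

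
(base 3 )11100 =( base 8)165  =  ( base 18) 69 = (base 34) 3f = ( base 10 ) 117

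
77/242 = 7/22 = 0.32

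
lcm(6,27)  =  54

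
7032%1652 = 424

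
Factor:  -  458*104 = - 2^4*13^1*229^1 = - 47632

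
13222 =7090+6132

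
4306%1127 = 925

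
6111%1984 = 159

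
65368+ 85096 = 150464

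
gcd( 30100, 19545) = 5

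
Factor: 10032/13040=3^1*5^(  -  1 ) * 11^1*19^1*163^( -1) = 627/815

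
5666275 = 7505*755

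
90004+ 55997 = 146001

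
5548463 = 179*30997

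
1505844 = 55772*27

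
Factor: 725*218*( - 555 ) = -2^1*3^1*5^3*29^1*37^1*109^1 = -87717750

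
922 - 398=524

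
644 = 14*46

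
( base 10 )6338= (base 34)5ge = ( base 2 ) 1100011000010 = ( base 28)82a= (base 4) 1203002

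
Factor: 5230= 2^1*5^1*523^1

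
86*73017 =6279462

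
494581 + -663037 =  - 168456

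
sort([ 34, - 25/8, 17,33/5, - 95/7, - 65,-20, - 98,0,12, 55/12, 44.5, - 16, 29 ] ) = [ - 98, - 65,-20, - 16 , - 95/7,- 25/8,0, 55/12, 33/5, 12, 17, 29, 34, 44.5] 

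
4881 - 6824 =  - 1943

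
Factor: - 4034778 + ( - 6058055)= - 10092833=- 10092833^1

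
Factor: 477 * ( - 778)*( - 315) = 116898390 = 2^1*3^4 * 5^1*7^1 * 53^1 *389^1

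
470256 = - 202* (-2328) 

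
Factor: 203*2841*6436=2^2 *3^1*7^1 *29^1*947^1*1609^1 = 3711789228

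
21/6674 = 21/6674= 0.00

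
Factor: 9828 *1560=2^5 * 3^4  *  5^1*7^1*13^2= 15331680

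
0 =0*52603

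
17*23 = 391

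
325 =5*65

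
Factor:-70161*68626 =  -2^1*3^1*7^1*13^1*257^1*34313^1 = - 4814868786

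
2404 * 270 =649080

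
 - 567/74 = -8+ 25/74 = - 7.66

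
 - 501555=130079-631634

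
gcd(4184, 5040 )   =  8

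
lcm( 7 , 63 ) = 63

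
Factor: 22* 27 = 594=   2^1*3^3*11^1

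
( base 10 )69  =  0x45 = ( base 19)3C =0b1000101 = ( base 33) 23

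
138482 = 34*4073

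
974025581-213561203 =760464378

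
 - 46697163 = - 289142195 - -242445032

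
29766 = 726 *41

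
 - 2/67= - 1 + 65/67 = - 0.03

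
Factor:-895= -5^1*179^1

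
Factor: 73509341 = 73509341^1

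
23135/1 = 23135 = 23135.00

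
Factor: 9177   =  3^1 * 7^1*19^1*23^1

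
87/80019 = 29/26673 = 0.00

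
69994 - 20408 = 49586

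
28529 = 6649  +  21880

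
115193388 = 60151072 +55042316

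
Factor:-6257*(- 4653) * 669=19477146249=3^3*11^1*47^1*223^1*6257^1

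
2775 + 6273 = 9048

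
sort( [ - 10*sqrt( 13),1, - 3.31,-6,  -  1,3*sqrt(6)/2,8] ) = [ - 10*sqrt(13 ), - 6, - 3.31 , - 1,1,3*sqrt (6)/2,8]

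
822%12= 6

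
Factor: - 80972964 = -2^2 * 3^2 *593^1*3793^1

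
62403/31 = 2013=2013.00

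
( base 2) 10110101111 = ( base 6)10423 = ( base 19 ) 40B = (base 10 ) 1455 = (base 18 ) 48F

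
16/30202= 8/15101=0.00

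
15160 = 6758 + 8402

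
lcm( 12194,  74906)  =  524342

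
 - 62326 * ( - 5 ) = 311630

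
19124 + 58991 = 78115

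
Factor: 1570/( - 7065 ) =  - 2/9 = -2^1*3^( - 2 ) 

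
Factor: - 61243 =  - 7^1 *13^1*673^1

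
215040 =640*336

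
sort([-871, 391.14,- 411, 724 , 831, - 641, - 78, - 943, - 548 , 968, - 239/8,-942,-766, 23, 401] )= [ - 943, - 942, - 871,-766, - 641, - 548, - 411, - 78,-239/8, 23,  391.14, 401, 724, 831, 968] 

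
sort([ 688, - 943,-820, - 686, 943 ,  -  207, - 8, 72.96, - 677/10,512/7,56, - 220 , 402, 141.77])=[-943,-820, - 686, - 220, - 207, - 677/10,-8,56, 72.96, 512/7,141.77,402,  688,943 ]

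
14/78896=7/39448= 0.00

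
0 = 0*9758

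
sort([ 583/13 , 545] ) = [583/13, 545]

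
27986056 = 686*40796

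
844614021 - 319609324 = 525004697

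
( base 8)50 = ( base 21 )1j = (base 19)22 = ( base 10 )40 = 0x28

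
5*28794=143970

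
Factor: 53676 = 2^2*3^3*7^1*71^1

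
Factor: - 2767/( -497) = 7^( - 1) * 71^( - 1 )* 2767^1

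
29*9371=271759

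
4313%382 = 111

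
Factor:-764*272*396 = - 82291968 = -2^8*3^2*11^1*17^1 * 191^1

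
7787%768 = 107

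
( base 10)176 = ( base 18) 9e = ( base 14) c8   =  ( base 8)260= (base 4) 2300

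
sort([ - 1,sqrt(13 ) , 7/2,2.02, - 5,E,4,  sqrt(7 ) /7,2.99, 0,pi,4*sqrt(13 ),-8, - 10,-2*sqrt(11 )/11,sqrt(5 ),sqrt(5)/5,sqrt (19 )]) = [ - 10, - 8, - 5, - 1, - 2*sqrt(11 )/11, 0,sqrt(7) /7,sqrt( 5 )/5, 2.02,sqrt( 5),E,2.99  ,  pi,7/2,sqrt( 13),4  ,  sqrt( 19 ),4*sqrt ( 13)] 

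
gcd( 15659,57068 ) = 1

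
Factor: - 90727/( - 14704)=2^(-4) * 7^1*13^1 * 919^ ( - 1)*997^1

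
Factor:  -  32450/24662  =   - 5^2  *  19^( - 1)  =  -25/19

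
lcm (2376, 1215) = 106920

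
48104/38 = 24052/19 = 1265.89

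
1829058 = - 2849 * ( - 642)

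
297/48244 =297/48244  =  0.01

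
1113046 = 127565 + 985481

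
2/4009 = 2/4009 = 0.00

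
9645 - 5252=4393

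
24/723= 8/241  =  0.03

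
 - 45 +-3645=  -  3690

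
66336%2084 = 1732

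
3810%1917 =1893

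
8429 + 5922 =14351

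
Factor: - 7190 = - 2^1*5^1*719^1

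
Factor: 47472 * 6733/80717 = 319628976/80717 =2^4* 3^1*7^(-1)*13^(-1)*23^1*43^1*887^( - 1) *6733^1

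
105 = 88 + 17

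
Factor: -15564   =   - 2^2*3^1 * 1297^1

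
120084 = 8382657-8262573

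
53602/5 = 10720 + 2/5 = 10720.40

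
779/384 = 779/384= 2.03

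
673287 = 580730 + 92557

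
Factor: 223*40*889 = 2^3*5^1*7^1*127^1*223^1 = 7929880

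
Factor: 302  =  2^1*151^1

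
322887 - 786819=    -463932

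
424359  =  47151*9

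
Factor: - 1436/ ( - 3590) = 2/5 =2^1*5^( - 1 )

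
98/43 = 2+ 12/43 = 2.28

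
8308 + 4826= 13134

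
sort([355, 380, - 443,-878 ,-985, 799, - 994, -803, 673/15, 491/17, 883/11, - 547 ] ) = [ -994, - 985, - 878, - 803,  -  547, - 443,491/17, 673/15,883/11,355,380, 799 ]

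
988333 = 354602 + 633731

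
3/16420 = 3/16420 = 0.00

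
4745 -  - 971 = 5716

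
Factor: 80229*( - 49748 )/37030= - 2^1*3^1*5^( - 1)*7^( - 1)*23^( - 2)*47^1*569^1 *12437^1  =  - 1995616146/18515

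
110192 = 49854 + 60338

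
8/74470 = 4/37235  =  0.00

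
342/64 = 171/32  =  5.34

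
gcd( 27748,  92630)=2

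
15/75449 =15/75449 = 0.00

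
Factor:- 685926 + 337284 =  - 2^1*3^2* 7^1*2767^1 = - 348642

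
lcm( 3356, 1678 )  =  3356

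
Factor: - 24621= - 3^1 * 29^1* 283^1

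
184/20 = 46/5 = 9.20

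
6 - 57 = -51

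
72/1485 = 8/165 = 0.05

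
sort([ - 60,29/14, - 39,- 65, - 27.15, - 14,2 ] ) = [-65,-60,-39, - 27.15, - 14,2  ,  29/14]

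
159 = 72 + 87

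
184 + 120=304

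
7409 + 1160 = 8569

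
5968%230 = 218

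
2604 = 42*62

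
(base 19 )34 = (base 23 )2F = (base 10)61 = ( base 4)331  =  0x3d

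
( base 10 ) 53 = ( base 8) 65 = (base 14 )3B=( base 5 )203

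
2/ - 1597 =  - 2/1597 = - 0.00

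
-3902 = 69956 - 73858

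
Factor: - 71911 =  - 7^1*10273^1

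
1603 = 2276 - 673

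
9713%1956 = 1889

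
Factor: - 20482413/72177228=  -  6827471/24059076 = - 2^(  -  2)*3^( - 1)*7^1* 31^1*73^1*431^1*1291^( - 1) *1553^( - 1)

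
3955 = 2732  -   - 1223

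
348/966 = 58/161 = 0.36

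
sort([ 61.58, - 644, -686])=[  -  686, -644,61.58] 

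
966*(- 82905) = -80086230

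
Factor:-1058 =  - 2^1*23^2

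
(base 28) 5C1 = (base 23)812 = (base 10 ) 4257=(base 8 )10241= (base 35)3gm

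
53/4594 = 53/4594 = 0.01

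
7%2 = 1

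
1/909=1/909=0.00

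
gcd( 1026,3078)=1026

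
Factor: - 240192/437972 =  - 2^4*3^3*139^1 * 223^( - 1 )*491^( - 1)= - 60048/109493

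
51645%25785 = 75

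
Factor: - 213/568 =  - 3/8  =  - 2^( - 3) * 3^1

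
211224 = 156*1354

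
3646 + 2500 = 6146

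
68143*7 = 477001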